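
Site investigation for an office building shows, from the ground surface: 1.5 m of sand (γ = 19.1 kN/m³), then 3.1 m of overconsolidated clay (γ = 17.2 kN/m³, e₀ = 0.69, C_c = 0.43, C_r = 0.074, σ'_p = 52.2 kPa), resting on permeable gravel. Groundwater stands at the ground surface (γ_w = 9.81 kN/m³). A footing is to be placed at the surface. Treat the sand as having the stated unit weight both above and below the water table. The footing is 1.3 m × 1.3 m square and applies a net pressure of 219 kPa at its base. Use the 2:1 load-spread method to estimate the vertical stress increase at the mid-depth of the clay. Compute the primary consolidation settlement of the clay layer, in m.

Mid-depth of clay below the ground surface: z = 1.5 + 3.1/2 = 3.05 m.
Total vertical stress at mid-clay: σ_v = 19.1×1.5 + 17.2×1.55 = 55.31 kPa.
Pore pressure: u = 9.81×(3.05 − 0) = 29.921 kPa.
Initial effective stress: σ'_0 = σ_v − u = 55.31 − 29.921 = 25.389 kPa.
Stress increase at mid-clay by the 2:1 spreading method:
Δσ = qBL/((B+z)(L+z)) = 219×1.3×1.3/((1.3+3.05)(1.3+3.05)) = 19.559 kPa
Final effective stress: σ'_f = 25.389 + 19.559 = 44.948 kPa.
σ'_f = 44.948 ≤ σ'_p = 52.2 kPa, so the clay remains overconsolidated and only the recompression index applies:
S_c = C_r·H/(1+e₀)·log₁₀(σ'_f/σ'_0) = 0.074×3.1/1.69×log₁₀(44.948/25.389)
    = 0.13574 × 0.24806 = 0.03367 m

S_c ≈ 0.0337 m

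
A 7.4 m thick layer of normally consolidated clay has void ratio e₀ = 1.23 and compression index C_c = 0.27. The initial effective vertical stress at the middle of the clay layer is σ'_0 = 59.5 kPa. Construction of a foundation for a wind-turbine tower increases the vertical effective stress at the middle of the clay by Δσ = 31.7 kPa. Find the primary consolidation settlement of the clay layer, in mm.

Final effective stress: σ'_f = σ'_0 + Δσ = 59.5 + 31.7 = 91.2 kPa.
Normally consolidated clay, so the full stress increment lies on the virgin compression line:
S_c = C_c·H/(1+e₀)·log₁₀(σ'_f/σ'_0) = 0.27×7.4/(1+1.23)×log₁₀(91.2/59.5)
    = 0.89596 × 0.18548 = 0.1662 m

S_c ≈ 166 mm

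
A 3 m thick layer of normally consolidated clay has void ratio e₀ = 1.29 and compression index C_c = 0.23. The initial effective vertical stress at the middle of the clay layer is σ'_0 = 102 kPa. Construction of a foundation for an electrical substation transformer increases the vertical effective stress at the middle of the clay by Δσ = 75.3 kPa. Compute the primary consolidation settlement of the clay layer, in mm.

S_c ≈ 72.3 mm

Final effective stress: σ'_f = σ'_0 + Δσ = 102 + 75.3 = 177.3 kPa.
Normally consolidated clay, so the full stress increment lies on the virgin compression line:
S_c = C_c·H/(1+e₀)·log₁₀(σ'_f/σ'_0) = 0.23×3/(1+1.29)×log₁₀(177.3/102)
    = 0.30131 × 0.24011 = 0.07235 m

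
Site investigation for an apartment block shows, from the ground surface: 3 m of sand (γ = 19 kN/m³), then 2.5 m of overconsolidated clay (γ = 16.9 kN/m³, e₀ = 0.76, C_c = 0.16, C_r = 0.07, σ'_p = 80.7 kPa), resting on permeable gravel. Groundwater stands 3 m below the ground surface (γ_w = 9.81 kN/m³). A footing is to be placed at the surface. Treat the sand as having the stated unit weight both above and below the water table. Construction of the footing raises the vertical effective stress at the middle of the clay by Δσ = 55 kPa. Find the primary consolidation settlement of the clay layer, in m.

S_c ≈ 0.0486 m

Mid-depth of clay below the ground surface: z = 3 + 2.5/2 = 4.25 m.
Total vertical stress at mid-clay: σ_v = 19×3 + 16.9×1.25 = 78.125 kPa.
Pore pressure: u = 9.81×(4.25 − 3) = 12.263 kPa.
Initial effective stress: σ'_0 = σ_v − u = 78.125 − 12.263 = 65.862 kPa.
Final effective stress: σ'_f = 65.862 + 55 = 120.86 kPa.
σ'_f = 120.86 > σ'_p = 80.7 kPa, so the stress path crosses the preconsolidation pressure — recompression up to σ'_p, then virgin compression beyond:
S_c = H/(1+e₀)·[C_r·log₁₀(σ'_p/σ'_0) + C_c·log₁₀(σ'_f/σ'_p)]
    = 2.5/1.76 × [0.07×log₁₀(80.7/65.862) + 0.16×log₁₀(120.86/80.7)]
    = 1.4205 × [0.0061767 + 0.028065] = 0.04864 m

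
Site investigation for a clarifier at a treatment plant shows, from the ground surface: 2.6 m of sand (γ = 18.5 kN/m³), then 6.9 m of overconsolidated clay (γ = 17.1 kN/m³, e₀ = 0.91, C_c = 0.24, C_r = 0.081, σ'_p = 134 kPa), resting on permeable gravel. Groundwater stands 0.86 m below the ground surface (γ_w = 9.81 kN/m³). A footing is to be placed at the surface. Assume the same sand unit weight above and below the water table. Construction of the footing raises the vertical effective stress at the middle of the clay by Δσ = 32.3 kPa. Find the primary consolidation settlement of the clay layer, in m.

Mid-depth of clay below the ground surface: z = 2.6 + 6.9/2 = 6.05 m.
Total vertical stress at mid-clay: σ_v = 18.5×2.6 + 17.1×3.45 = 107.09 kPa.
Pore pressure: u = 9.81×(6.05 − 0.86) = 50.914 kPa.
Initial effective stress: σ'_0 = σ_v − u = 107.09 − 50.914 = 56.176 kPa.
Final effective stress: σ'_f = 56.176 + 32.3 = 88.476 kPa.
σ'_f = 88.476 ≤ σ'_p = 134 kPa, so the clay remains overconsolidated and only the recompression index applies:
S_c = C_r·H/(1+e₀)·log₁₀(σ'_f/σ'_0) = 0.081×6.9/1.91×log₁₀(88.476/56.176)
    = 0.29262 × 0.19727 = 0.05773 m

S_c ≈ 0.0577 m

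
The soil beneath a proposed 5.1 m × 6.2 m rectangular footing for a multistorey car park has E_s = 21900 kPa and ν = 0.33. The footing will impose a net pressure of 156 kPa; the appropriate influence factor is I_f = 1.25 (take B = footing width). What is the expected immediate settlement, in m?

Immediate (elastic) settlement: S_e = q·B·(1−ν²)/E_s · I_f.
S_e = 156 × 5.1 × (1 − 0.33²) / 21900 × 1.25
    = 156 × 5.1 × 0.8911 / 21900 × 1.25
    = 0.04047 m

S_e ≈ 0.0405 m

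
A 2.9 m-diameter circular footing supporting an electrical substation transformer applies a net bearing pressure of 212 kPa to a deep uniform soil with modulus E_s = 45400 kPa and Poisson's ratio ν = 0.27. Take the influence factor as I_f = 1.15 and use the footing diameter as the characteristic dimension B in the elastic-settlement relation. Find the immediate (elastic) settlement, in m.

Immediate (elastic) settlement: S_e = q·B·(1−ν²)/E_s · I_f.
S_e = 212 × 2.9 × (1 − 0.27²) / 45400 × 1.15
    = 212 × 2.9 × 0.9271 / 45400 × 1.15
    = 0.01444 m

S_e ≈ 0.0144 m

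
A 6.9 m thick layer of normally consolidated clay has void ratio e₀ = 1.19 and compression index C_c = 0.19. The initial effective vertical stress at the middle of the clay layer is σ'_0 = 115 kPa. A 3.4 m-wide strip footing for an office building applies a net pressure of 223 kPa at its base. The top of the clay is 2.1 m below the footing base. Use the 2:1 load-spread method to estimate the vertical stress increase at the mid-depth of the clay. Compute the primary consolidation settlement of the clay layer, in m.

Mid-depth of clay below the footing base: z = 2.1 + 6.9/2 = 5.55 m.
Stress increase at mid-clay by the 2:1 spreading method:
Δσ = qB/(B+z) = 223×3.4/(3.4+5.55) = 84.715 kPa
Final effective stress: σ'_f = σ'_0 + Δσ = 115 + 84.715 = 199.72 kPa.
Normally consolidated clay, so the full stress increment lies on the virgin compression line:
S_c = C_c·H/(1+e₀)·log₁₀(σ'_f/σ'_0) = 0.19×6.9/(1+1.19)×log₁₀(199.72/115)
    = 0.59863 × 0.23972 = 0.1435 m

S_c ≈ 0.144 m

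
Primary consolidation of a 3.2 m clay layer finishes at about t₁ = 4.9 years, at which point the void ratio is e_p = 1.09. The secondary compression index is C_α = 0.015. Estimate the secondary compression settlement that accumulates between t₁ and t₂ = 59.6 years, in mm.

S_s ≈ 24.9 mm

Secondary compression: S_s = C_α·H/(1+e_p)·log₁₀(t₂/t₁)
S_s = 0.015×3.2/(1+1.09)×log₁₀(59.6/4.9)
    = 0.02297 × 1.085 = 0.02492 m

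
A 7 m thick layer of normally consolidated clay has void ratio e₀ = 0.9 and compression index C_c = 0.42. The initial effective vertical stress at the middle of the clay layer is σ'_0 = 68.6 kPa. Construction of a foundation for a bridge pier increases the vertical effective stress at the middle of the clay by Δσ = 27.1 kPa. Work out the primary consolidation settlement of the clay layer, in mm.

S_c ≈ 224 mm

Final effective stress: σ'_f = σ'_0 + Δσ = 68.6 + 27.1 = 95.7 kPa.
Normally consolidated clay, so the full stress increment lies on the virgin compression line:
S_c = C_c·H/(1+e₀)·log₁₀(σ'_f/σ'_0) = 0.42×7/(1+0.9)×log₁₀(95.7/68.6)
    = 1.5474 × 0.14459 = 0.2237 m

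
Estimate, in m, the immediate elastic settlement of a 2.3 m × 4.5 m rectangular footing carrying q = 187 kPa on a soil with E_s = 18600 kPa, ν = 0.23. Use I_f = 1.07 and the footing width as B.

S_e ≈ 0.0234 m

Immediate (elastic) settlement: S_e = q·B·(1−ν²)/E_s · I_f.
S_e = 187 × 2.3 × (1 − 0.23²) / 18600 × 1.07
    = 187 × 2.3 × 0.9471 / 18600 × 1.07
    = 0.02343 m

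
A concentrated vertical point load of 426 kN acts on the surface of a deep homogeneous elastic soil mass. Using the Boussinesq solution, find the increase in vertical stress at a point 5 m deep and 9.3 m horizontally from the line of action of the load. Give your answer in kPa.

Δσ_z ≈ 0.194 kPa

Boussinesq vertical stress below a point load on an elastic half-space:
Δσ_z = 3P/(2πz²) · [1 + (r/z)²]^(−5/2)
r/z = 9.3/5 = 1.86; [1+(r/z)²]^(−5/2) = 0.02381.
Δσ_z = 3×426/(2π×5²) × 0.02381 = 8.136 × 0.02381 = 0.1937 kPa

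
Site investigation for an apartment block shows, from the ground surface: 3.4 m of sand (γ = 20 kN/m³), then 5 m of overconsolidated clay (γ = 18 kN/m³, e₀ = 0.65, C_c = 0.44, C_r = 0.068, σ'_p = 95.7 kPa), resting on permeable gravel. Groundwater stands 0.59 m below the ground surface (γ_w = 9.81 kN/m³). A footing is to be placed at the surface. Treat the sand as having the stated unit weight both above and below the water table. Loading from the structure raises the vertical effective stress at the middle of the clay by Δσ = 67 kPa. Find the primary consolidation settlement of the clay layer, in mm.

Mid-depth of clay below the ground surface: z = 3.4 + 5/2 = 5.9 m.
Total vertical stress at mid-clay: σ_v = 20×3.4 + 18×2.5 = 113 kPa.
Pore pressure: u = 9.81×(5.9 − 0.59) = 52.091 kPa.
Initial effective stress: σ'_0 = σ_v − u = 113 − 52.091 = 60.909 kPa.
Final effective stress: σ'_f = 60.909 + 67 = 127.91 kPa.
σ'_f = 127.91 > σ'_p = 95.7 kPa, so the stress path crosses the preconsolidation pressure — recompression up to σ'_p, then virgin compression beyond:
S_c = H/(1+e₀)·[C_r·log₁₀(σ'_p/σ'_0) + C_c·log₁₀(σ'_f/σ'_p)]
    = 5/1.65 × [0.068×log₁₀(95.7/60.909) + 0.44×log₁₀(127.91/95.7)]
    = 3.0303 × [0.013344 + 0.055437] = 0.2084 m

S_c ≈ 208 mm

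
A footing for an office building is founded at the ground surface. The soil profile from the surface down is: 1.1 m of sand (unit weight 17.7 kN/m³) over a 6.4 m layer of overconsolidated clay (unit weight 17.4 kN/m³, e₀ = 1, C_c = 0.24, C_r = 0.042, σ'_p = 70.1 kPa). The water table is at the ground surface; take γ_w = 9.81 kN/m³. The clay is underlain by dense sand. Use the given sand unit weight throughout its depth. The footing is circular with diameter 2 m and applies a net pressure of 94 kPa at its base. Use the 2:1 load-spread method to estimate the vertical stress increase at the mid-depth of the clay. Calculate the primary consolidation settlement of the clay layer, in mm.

Mid-depth of clay below the ground surface: z = 1.1 + 6.4/2 = 4.3 m.
Total vertical stress at mid-clay: σ_v = 17.7×1.1 + 17.4×3.2 = 75.15 kPa.
Pore pressure: u = 9.81×(4.3 − 0) = 42.183 kPa.
Initial effective stress: σ'_0 = σ_v − u = 75.15 − 42.183 = 32.967 kPa.
Stress increase at mid-clay by the 2:1 spreading method:
Δσ ≈ qD²/(D+z)² = 94×2²/(2+4.3)² = 9.4734 kPa
Final effective stress: σ'_f = 32.967 + 9.4734 = 42.44 kPa.
σ'_f = 42.44 ≤ σ'_p = 70.1 kPa, so the clay remains overconsolidated and only the recompression index applies:
S_c = C_r·H/(1+e₀)·log₁₀(σ'_f/σ'_0) = 0.042×6.4/2×log₁₀(42.44/32.967)
    = 0.1344 × 0.1097 = 0.01474 m

S_c ≈ 14.7 mm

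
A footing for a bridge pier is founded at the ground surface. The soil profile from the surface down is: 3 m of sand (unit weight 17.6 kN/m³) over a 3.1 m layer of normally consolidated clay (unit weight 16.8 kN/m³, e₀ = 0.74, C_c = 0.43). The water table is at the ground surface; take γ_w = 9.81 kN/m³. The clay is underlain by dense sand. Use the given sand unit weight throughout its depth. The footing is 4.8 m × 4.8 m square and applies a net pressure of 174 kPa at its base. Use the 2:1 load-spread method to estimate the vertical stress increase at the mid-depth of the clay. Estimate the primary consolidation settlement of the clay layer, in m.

S_c ≈ 0.283 m

Mid-depth of clay below the ground surface: z = 3 + 3.1/2 = 4.55 m.
Total vertical stress at mid-clay: σ_v = 17.6×3 + 16.8×1.55 = 78.84 kPa.
Pore pressure: u = 9.81×(4.55 − 0) = 44.636 kPa.
Initial effective stress: σ'_0 = σ_v − u = 78.84 − 44.636 = 34.204 kPa.
Stress increase at mid-clay by the 2:1 spreading method:
Δσ = qBL/((B+z)(L+z)) = 174×4.8×4.8/((4.8+4.55)(4.8+4.55)) = 45.857 kPa
Final effective stress: σ'_f = σ'_0 + Δσ = 34.204 + 45.857 = 80.061 kPa.
Normally consolidated clay, so the full stress increment lies on the virgin compression line:
S_c = C_c·H/(1+e₀)·log₁₀(σ'_f/σ'_0) = 0.43×3.1/(1+0.74)×log₁₀(80.061/34.204)
    = 0.76609 × 0.36934 = 0.2829 m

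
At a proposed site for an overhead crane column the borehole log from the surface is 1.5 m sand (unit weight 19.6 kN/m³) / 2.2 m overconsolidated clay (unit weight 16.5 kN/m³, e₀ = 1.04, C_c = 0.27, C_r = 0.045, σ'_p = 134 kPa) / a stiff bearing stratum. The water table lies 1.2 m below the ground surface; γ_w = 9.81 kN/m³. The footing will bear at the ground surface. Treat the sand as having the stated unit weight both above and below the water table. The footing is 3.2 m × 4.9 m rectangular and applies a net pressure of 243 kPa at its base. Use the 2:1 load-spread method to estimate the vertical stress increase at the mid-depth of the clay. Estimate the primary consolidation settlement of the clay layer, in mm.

S_c ≈ 26.9 mm

Mid-depth of clay below the ground surface: z = 1.5 + 2.2/2 = 2.6 m.
Total vertical stress at mid-clay: σ_v = 19.6×1.5 + 16.5×1.1 = 47.55 kPa.
Pore pressure: u = 9.81×(2.6 − 1.2) = 13.734 kPa.
Initial effective stress: σ'_0 = σ_v − u = 47.55 − 13.734 = 33.816 kPa.
Stress increase at mid-clay by the 2:1 spreading method:
Δσ = qBL/((B+z)(L+z)) = 243×3.2×4.9/((3.2+2.6)(4.9+2.6)) = 87.592 kPa
Final effective stress: σ'_f = 33.816 + 87.592 = 121.41 kPa.
σ'_f = 121.41 ≤ σ'_p = 134 kPa, so the clay remains overconsolidated and only the recompression index applies:
S_c = C_r·H/(1+e₀)·log₁₀(σ'_f/σ'_0) = 0.045×2.2/2.04×log₁₀(121.41/33.816)
    = 0.048528 × 0.55513 = 0.02694 m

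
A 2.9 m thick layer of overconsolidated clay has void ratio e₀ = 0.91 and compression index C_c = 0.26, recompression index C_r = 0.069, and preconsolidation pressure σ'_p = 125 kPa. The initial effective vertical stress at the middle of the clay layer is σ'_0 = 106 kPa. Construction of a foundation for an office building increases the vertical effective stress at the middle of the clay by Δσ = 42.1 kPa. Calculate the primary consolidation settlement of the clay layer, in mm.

S_c ≈ 36.6 mm

Final effective stress: σ'_f = 106 + 42.1 = 148.1 kPa.
σ'_f = 148.1 > σ'_p = 125 kPa, so the stress path crosses the preconsolidation pressure — recompression up to σ'_p, then virgin compression beyond:
S_c = H/(1+e₀)·[C_r·log₁₀(σ'_p/σ'_0) + C_c·log₁₀(σ'_f/σ'_p)]
    = 2.9/1.91 × [0.069×log₁₀(125/106) + 0.26×log₁₀(148.1/125)]
    = 1.5183 × [0.0049407 + 0.019148] = 0.03657 m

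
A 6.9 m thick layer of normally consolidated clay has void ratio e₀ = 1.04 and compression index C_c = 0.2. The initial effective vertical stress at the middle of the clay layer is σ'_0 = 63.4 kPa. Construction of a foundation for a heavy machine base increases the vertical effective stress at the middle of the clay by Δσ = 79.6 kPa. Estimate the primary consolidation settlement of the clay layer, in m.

Final effective stress: σ'_f = σ'_0 + Δσ = 63.4 + 79.6 = 143 kPa.
Normally consolidated clay, so the full stress increment lies on the virgin compression line:
S_c = C_c·H/(1+e₀)·log₁₀(σ'_f/σ'_0) = 0.2×6.9/(1+1.04)×log₁₀(143/63.4)
    = 0.67647 × 0.35325 = 0.239 m

S_c ≈ 0.239 m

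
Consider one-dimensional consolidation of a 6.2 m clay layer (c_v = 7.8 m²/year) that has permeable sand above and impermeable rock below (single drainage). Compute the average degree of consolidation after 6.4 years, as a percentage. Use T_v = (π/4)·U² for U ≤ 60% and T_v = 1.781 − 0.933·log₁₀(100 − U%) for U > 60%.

U ≈ 96.7 %

Drainage path length: H_d = H = 6.2 m (single drainage).
T_v = c_v·t/H_d² = 7.8×6.4/6.2² = 1.2986.
T_v = 1.2986 corresponds to the U > 60% branch:
U = 1 − 10^((1.781 − T_v)/0.933)/100 = 0.9671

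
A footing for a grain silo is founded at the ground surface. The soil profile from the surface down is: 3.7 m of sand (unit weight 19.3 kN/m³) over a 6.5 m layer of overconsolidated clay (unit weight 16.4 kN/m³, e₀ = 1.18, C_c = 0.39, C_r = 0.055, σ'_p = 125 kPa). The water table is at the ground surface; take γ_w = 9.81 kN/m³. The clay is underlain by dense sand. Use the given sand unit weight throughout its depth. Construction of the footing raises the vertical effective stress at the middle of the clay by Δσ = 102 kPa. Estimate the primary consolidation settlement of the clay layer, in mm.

S_c ≈ 177 mm

Mid-depth of clay below the ground surface: z = 3.7 + 6.5/2 = 6.95 m.
Total vertical stress at mid-clay: σ_v = 19.3×3.7 + 16.4×3.25 = 124.71 kPa.
Pore pressure: u = 9.81×(6.95 − 0) = 68.18 kPa.
Initial effective stress: σ'_0 = σ_v − u = 124.71 − 68.18 = 56.53 kPa.
Final effective stress: σ'_f = 56.53 + 102 = 158.53 kPa.
σ'_f = 158.53 > σ'_p = 125 kPa, so the stress path crosses the preconsolidation pressure — recompression up to σ'_p, then virgin compression beyond:
S_c = H/(1+e₀)·[C_r·log₁₀(σ'_p/σ'_0) + C_c·log₁₀(σ'_f/σ'_p)]
    = 6.5/2.18 × [0.055×log₁₀(125/56.53) + 0.39×log₁₀(158.53/125)]
    = 2.9817 × [0.018955 + 0.040249] = 0.1765 m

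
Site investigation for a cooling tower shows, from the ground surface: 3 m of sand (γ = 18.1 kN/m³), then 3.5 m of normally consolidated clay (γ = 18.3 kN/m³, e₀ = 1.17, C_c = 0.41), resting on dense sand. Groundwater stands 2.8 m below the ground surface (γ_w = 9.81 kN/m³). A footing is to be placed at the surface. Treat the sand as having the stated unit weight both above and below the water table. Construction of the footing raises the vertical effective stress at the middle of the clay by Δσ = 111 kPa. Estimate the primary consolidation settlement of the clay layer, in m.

Mid-depth of clay below the ground surface: z = 3 + 3.5/2 = 4.75 m.
Total vertical stress at mid-clay: σ_v = 18.1×3 + 18.3×1.75 = 86.325 kPa.
Pore pressure: u = 9.81×(4.75 − 2.8) = 19.13 kPa.
Initial effective stress: σ'_0 = σ_v − u = 86.325 − 19.13 = 67.195 kPa.
Final effective stress: σ'_f = σ'_0 + Δσ = 67.195 + 111 = 178.19 kPa.
Normally consolidated clay, so the full stress increment lies on the virgin compression line:
S_c = C_c·H/(1+e₀)·log₁₀(σ'_f/σ'_0) = 0.41×3.5/(1+1.17)×log₁₀(178.19/67.195)
    = 0.66129 × 0.42355 = 0.2801 m

S_c ≈ 0.28 m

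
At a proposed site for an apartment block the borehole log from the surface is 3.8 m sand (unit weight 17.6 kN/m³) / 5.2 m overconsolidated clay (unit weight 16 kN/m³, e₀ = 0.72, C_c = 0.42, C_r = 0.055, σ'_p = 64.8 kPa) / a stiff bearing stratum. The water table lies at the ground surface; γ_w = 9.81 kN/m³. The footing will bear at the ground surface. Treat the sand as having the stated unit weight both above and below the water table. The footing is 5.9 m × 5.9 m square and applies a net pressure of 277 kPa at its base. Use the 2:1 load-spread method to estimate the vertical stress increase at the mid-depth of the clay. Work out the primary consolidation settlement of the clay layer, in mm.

S_c ≈ 314 mm

Mid-depth of clay below the ground surface: z = 3.8 + 5.2/2 = 6.4 m.
Total vertical stress at mid-clay: σ_v = 17.6×3.8 + 16×2.6 = 108.48 kPa.
Pore pressure: u = 9.81×(6.4 − 0) = 62.784 kPa.
Initial effective stress: σ'_0 = σ_v − u = 108.48 − 62.784 = 45.696 kPa.
Stress increase at mid-clay by the 2:1 spreading method:
Δσ = qBL/((B+z)(L+z)) = 277×5.9×5.9/((5.9+6.4)(5.9+6.4)) = 63.734 kPa
Final effective stress: σ'_f = 45.696 + 63.734 = 109.43 kPa.
σ'_f = 109.43 > σ'_p = 64.8 kPa, so the stress path crosses the preconsolidation pressure — recompression up to σ'_p, then virgin compression beyond:
S_c = H/(1+e₀)·[C_r·log₁₀(σ'_p/σ'_0) + C_c·log₁₀(σ'_f/σ'_p)]
    = 5.2/1.72 × [0.055×log₁₀(64.8/45.696) + 0.42×log₁₀(109.43/64.8)]
    = 3.0233 × [0.0083433 + 0.095576] = 0.3142 m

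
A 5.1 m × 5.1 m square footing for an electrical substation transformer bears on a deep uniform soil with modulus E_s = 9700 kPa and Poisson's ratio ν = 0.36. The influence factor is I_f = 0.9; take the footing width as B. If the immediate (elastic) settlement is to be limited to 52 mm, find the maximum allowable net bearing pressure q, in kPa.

q ≈ 126 kPa

S_e = q·B·(1−ν²)/E_s · I_f  ⇒  q = S_e·E_s / (B·(1−ν²)·I_f).
q = 0.052 × 9700 / (5.1 × 0.8704 × 0.9) = 126.3 kPa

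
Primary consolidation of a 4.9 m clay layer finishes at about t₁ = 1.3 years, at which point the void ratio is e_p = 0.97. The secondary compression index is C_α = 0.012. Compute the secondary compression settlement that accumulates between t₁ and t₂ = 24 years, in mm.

S_s ≈ 37.8 mm

Secondary compression: S_s = C_α·H/(1+e_p)·log₁₀(t₂/t₁)
S_s = 0.012×4.9/(1+0.97)×log₁₀(24/1.3)
    = 0.02985 × 1.266 = 0.0378 m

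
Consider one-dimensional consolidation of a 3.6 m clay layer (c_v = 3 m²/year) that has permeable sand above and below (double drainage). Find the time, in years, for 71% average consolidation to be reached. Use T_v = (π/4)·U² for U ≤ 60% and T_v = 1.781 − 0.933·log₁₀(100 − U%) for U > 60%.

t ≈ 0.45 years

Drainage path length: H_d = H/2 = 1.8 m (double drainage).
U > 60%: T_v = 1.781 − 0.933·log₁₀(100 − 71) = 0.41658.
t = T_v·H_d²/c_v = 0.41658×1.8²/3 = 0.4499 years.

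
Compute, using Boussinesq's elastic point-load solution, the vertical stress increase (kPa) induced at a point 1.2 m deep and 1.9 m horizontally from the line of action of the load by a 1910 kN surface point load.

Boussinesq vertical stress below a point load on an elastic half-space:
Δσ_z = 3P/(2πz²) · [1 + (r/z)²]^(−5/2)
r/z = 1.9/1.2 = 1.5833; [1+(r/z)²]^(−5/2) = 0.043419.
Δσ_z = 3×1910/(2π×1.2²) × 0.043419 = 633.3 × 0.043419 = 27.5 kPa

Δσ_z ≈ 27.5 kPa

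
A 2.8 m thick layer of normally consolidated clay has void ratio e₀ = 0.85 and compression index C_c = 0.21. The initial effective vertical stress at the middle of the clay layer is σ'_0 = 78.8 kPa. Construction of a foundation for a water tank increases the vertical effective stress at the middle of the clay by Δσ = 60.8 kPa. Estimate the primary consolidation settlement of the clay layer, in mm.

S_c ≈ 78.9 mm

Final effective stress: σ'_f = σ'_0 + Δσ = 78.8 + 60.8 = 139.6 kPa.
Normally consolidated clay, so the full stress increment lies on the virgin compression line:
S_c = C_c·H/(1+e₀)·log₁₀(σ'_f/σ'_0) = 0.21×2.8/(1+0.85)×log₁₀(139.6/78.8)
    = 0.31784 × 0.24836 = 0.07894 m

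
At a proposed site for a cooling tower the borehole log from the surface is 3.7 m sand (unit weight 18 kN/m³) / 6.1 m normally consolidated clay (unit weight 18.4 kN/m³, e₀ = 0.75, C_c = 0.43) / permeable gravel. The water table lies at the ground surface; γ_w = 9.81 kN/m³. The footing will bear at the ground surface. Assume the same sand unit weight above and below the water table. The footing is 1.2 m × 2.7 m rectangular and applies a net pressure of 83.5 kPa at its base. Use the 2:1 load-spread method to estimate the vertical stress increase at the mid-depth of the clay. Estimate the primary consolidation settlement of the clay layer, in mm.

S_c ≈ 40.2 mm

Mid-depth of clay below the ground surface: z = 3.7 + 6.1/2 = 6.75 m.
Total vertical stress at mid-clay: σ_v = 18×3.7 + 18.4×3.05 = 122.72 kPa.
Pore pressure: u = 9.81×(6.75 − 0) = 66.218 kPa.
Initial effective stress: σ'_0 = σ_v − u = 122.72 − 66.218 = 56.502 kPa.
Stress increase at mid-clay by the 2:1 spreading method:
Δσ = qBL/((B+z)(L+z)) = 83.5×1.2×2.7/((1.2+6.75)(2.7+6.75)) = 3.6011 kPa
Final effective stress: σ'_f = σ'_0 + Δσ = 56.502 + 3.6011 = 60.103 kPa.
Normally consolidated clay, so the full stress increment lies on the virgin compression line:
S_c = C_c·H/(1+e₀)·log₁₀(σ'_f/σ'_0) = 0.43×6.1/(1+0.75)×log₁₀(60.103/56.502)
    = 1.4989 × 0.026832 = 0.04022 m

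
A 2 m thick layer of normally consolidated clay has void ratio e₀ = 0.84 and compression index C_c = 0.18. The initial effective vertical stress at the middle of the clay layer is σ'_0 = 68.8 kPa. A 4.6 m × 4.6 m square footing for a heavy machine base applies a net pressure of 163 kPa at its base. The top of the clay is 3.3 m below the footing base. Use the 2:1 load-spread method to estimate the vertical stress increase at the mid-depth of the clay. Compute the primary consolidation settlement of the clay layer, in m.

S_c ≈ 0.0417 m

Mid-depth of clay below the footing base: z = 3.3 + 2/2 = 4.3 m.
Stress increase at mid-clay by the 2:1 spreading method:
Δσ = qBL/((B+z)(L+z)) = 163×4.6×4.6/((4.6+4.3)(4.6+4.3)) = 43.543 kPa
Final effective stress: σ'_f = σ'_0 + Δσ = 68.8 + 43.543 = 112.34 kPa.
Normally consolidated clay, so the full stress increment lies on the virgin compression line:
S_c = C_c·H/(1+e₀)·log₁₀(σ'_f/σ'_0) = 0.18×2/(1+0.84)×log₁₀(112.34/68.8)
    = 0.19565 × 0.21295 = 0.04166 m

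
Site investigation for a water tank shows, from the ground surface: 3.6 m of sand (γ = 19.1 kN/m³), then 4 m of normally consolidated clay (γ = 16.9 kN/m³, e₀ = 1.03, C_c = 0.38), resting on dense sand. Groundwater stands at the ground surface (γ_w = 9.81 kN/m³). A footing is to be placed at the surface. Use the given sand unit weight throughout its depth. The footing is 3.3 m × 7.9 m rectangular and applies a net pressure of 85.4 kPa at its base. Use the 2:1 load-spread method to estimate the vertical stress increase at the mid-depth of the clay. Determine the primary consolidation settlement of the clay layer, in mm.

Mid-depth of clay below the ground surface: z = 3.6 + 4/2 = 5.6 m.
Total vertical stress at mid-clay: σ_v = 19.1×3.6 + 16.9×2 = 102.56 kPa.
Pore pressure: u = 9.81×(5.6 − 0) = 54.936 kPa.
Initial effective stress: σ'_0 = σ_v − u = 102.56 − 54.936 = 47.624 kPa.
Stress increase at mid-clay by the 2:1 spreading method:
Δσ = qBL/((B+z)(L+z)) = 85.4×3.3×7.9/((3.3+5.6)(7.9+5.6)) = 18.53 kPa
Final effective stress: σ'_f = σ'_0 + Δσ = 47.624 + 18.53 = 66.154 kPa.
Normally consolidated clay, so the full stress increment lies on the virgin compression line:
S_c = C_c·H/(1+e₀)·log₁₀(σ'_f/σ'_0) = 0.38×4/(1+1.03)×log₁₀(66.154/47.624)
    = 0.74877 × 0.14273 = 0.1069 m

S_c ≈ 107 mm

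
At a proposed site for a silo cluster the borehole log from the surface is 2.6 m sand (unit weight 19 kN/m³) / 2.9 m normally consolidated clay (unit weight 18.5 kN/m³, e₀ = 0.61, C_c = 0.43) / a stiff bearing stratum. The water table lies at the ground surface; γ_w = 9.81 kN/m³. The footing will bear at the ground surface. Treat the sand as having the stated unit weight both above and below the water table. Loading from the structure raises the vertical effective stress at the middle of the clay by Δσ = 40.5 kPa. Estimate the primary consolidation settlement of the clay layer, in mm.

S_c ≈ 251 mm

Mid-depth of clay below the ground surface: z = 2.6 + 2.9/2 = 4.05 m.
Total vertical stress at mid-clay: σ_v = 19×2.6 + 18.5×1.45 = 76.225 kPa.
Pore pressure: u = 9.81×(4.05 − 0) = 39.73 kPa.
Initial effective stress: σ'_0 = σ_v − u = 76.225 − 39.73 = 36.495 kPa.
Final effective stress: σ'_f = σ'_0 + Δσ = 36.495 + 40.5 = 76.995 kPa.
Normally consolidated clay, so the full stress increment lies on the virgin compression line:
S_c = C_c·H/(1+e₀)·log₁₀(σ'_f/σ'_0) = 0.43×2.9/(1+0.61)×log₁₀(76.995/36.495)
    = 0.77453 × 0.32423 = 0.2511 m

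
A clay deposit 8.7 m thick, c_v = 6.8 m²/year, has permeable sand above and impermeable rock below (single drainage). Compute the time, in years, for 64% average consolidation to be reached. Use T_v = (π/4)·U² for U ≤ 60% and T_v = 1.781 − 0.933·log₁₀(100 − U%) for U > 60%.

Drainage path length: H_d = H = 8.7 m (single drainage).
U > 60%: T_v = 1.781 − 0.933·log₁₀(100 − 64) = 0.32897.
t = T_v·H_d²/c_v = 0.32897×8.7²/6.8 = 3.662 years.

t ≈ 3.66 years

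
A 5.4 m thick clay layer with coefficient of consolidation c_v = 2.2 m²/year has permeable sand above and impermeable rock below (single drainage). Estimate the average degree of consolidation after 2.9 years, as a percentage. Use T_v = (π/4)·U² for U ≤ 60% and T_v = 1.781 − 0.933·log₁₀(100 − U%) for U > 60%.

Drainage path length: H_d = H = 5.4 m (single drainage).
T_v = c_v·t/H_d² = 2.2×2.9/5.4² = 0.21879.
T_v = 0.21879 corresponds to the U ≤ 60% branch:
U = √(4T_v/π) = 0.5278

U ≈ 52.8 %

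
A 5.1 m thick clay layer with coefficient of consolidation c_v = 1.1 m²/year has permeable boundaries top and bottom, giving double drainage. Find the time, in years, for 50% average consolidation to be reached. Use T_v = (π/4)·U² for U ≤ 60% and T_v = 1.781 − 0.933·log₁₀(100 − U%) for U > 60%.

Drainage path length: H_d = H/2 = 2.55 m (double drainage).
U ≤ 60%: T_v = (π/4)·U² = (π/4)×0.5² = 0.19635.
t = T_v·H_d²/c_v = 0.19635×2.55²/1.1 = 1.161 years.

t ≈ 1.16 years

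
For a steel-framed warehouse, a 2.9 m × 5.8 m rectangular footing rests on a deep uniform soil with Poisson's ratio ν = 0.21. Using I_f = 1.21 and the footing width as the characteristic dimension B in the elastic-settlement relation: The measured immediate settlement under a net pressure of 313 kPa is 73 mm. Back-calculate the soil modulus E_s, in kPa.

E_s ≈ 14400 kPa

S_e = q·B·(1−ν²)/E_s · I_f  ⇒  E_s = q·B·(1−ν²)·I_f / S_e.
E_s = 313 × 2.9 × 0.9559 × 1.21 / 0.073 = 14380 kPa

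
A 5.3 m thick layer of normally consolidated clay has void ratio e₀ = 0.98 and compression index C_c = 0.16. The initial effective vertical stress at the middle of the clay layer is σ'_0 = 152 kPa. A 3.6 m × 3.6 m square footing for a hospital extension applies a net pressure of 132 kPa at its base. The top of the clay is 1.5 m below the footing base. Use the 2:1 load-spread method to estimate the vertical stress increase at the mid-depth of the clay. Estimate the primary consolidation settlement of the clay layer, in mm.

Mid-depth of clay below the footing base: z = 1.5 + 5.3/2 = 4.15 m.
Stress increase at mid-clay by the 2:1 spreading method:
Δσ = qBL/((B+z)(L+z)) = 132×3.6×3.6/((3.6+4.15)(3.6+4.15)) = 28.482 kPa
Final effective stress: σ'_f = σ'_0 + Δσ = 152 + 28.482 = 180.48 kPa.
Normally consolidated clay, so the full stress increment lies on the virgin compression line:
S_c = C_c·H/(1+e₀)·log₁₀(σ'_f/σ'_0) = 0.16×5.3/(1+0.98)×log₁₀(180.48/152)
    = 0.42828 × 0.074585 = 0.03194 m

S_c ≈ 31.9 mm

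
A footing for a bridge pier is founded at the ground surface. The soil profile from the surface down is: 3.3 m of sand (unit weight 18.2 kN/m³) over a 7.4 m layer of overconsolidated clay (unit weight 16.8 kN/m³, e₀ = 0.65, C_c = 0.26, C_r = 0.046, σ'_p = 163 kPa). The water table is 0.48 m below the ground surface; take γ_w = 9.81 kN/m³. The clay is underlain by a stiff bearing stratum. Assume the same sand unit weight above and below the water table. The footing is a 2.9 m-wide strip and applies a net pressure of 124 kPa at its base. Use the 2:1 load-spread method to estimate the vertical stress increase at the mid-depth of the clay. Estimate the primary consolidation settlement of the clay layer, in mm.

S_c ≈ 43.4 mm

Mid-depth of clay below the ground surface: z = 3.3 + 7.4/2 = 7 m.
Total vertical stress at mid-clay: σ_v = 18.2×3.3 + 16.8×3.7 = 122.22 kPa.
Pore pressure: u = 9.81×(7 − 0.48) = 63.961 kPa.
Initial effective stress: σ'_0 = σ_v − u = 122.22 − 63.961 = 58.259 kPa.
Stress increase at mid-clay by the 2:1 spreading method:
Δσ = qB/(B+z) = 124×2.9/(2.9+7) = 36.323 kPa
Final effective stress: σ'_f = 58.259 + 36.323 = 94.582 kPa.
σ'_f = 94.582 ≤ σ'_p = 163 kPa, so the clay remains overconsolidated and only the recompression index applies:
S_c = C_r·H/(1+e₀)·log₁₀(σ'_f/σ'_0) = 0.046×7.4/1.65×log₁₀(94.582/58.259)
    = 0.2063 × 0.21045 = 0.04342 m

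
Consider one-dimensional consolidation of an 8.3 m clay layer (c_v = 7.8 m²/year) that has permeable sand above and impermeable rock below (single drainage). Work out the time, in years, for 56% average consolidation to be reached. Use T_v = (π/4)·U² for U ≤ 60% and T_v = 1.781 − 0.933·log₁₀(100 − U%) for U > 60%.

Drainage path length: H_d = H = 8.3 m (single drainage).
U ≤ 60%: T_v = (π/4)·U² = (π/4)×0.56² = 0.2463.
t = T_v·H_d²/c_v = 0.2463×8.3²/7.8 = 2.175 years.

t ≈ 2.18 years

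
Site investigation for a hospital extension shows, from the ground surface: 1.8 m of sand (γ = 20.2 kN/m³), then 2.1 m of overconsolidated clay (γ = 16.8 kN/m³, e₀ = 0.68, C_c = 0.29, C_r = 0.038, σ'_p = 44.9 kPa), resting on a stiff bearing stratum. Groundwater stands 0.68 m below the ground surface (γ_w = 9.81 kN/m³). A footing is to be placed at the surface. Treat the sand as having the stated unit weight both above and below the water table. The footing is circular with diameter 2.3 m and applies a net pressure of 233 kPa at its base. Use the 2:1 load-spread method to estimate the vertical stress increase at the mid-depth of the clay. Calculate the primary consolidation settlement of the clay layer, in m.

Mid-depth of clay below the ground surface: z = 1.8 + 2.1/2 = 2.85 m.
Total vertical stress at mid-clay: σ_v = 20.2×1.8 + 16.8×1.05 = 54 kPa.
Pore pressure: u = 9.81×(2.85 − 0.68) = 21.288 kPa.
Initial effective stress: σ'_0 = σ_v − u = 54 − 21.288 = 32.712 kPa.
Stress increase at mid-clay by the 2:1 spreading method:
Δσ ≈ qD²/(D+z)² = 233×2.3²/(2.3+2.85)² = 46.473 kPa
Final effective stress: σ'_f = 32.712 + 46.473 = 79.185 kPa.
σ'_f = 79.185 > σ'_p = 44.9 kPa, so the stress path crosses the preconsolidation pressure — recompression up to σ'_p, then virgin compression beyond:
S_c = H/(1+e₀)·[C_r·log₁₀(σ'_p/σ'_0) + C_c·log₁₀(σ'_f/σ'_p)]
    = 2.1/1.68 × [0.038×log₁₀(44.9/32.712) + 0.29×log₁₀(79.185/44.9)]
    = 1.25 × [0.0052265 + 0.071455] = 0.09585 m

S_c ≈ 0.0959 m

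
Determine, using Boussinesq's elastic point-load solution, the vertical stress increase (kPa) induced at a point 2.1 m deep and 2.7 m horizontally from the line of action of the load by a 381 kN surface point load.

Boussinesq vertical stress below a point load on an elastic half-space:
Δσ_z = 3P/(2πz²) · [1 + (r/z)²]^(−5/2)
r/z = 2.7/2.1 = 1.2857; [1+(r/z)²]^(−5/2) = 0.087223.
Δσ_z = 3×381/(2π×2.1²) × 0.087223 = 41.25 × 0.087223 = 3.598 kPa

Δσ_z ≈ 3.6 kPa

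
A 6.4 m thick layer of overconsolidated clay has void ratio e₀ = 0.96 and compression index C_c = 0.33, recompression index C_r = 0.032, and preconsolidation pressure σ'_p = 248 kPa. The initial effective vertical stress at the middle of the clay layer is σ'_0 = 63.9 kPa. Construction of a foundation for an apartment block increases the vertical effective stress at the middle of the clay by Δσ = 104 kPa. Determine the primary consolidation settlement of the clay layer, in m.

Final effective stress: σ'_f = 63.9 + 104 = 167.9 kPa.
σ'_f = 167.9 ≤ σ'_p = 248 kPa, so the clay remains overconsolidated and only the recompression index applies:
S_c = C_r·H/(1+e₀)·log₁₀(σ'_f/σ'_0) = 0.032×6.4/1.96×log₁₀(167.9/63.9)
    = 0.10449 × 0.41955 = 0.04384 m

S_c ≈ 0.0438 m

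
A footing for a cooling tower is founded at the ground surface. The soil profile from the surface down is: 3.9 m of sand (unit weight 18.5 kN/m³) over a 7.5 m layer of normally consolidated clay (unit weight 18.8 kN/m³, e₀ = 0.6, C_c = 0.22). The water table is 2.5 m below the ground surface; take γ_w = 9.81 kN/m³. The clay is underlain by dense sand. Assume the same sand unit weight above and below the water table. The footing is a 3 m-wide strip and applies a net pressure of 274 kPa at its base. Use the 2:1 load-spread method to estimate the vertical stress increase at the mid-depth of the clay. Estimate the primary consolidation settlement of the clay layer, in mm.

S_c ≈ 273 mm

Mid-depth of clay below the ground surface: z = 3.9 + 7.5/2 = 7.65 m.
Total vertical stress at mid-clay: σ_v = 18.5×3.9 + 18.8×3.75 = 142.65 kPa.
Pore pressure: u = 9.81×(7.65 − 2.5) = 50.522 kPa.
Initial effective stress: σ'_0 = σ_v − u = 142.65 − 50.522 = 92.128 kPa.
Stress increase at mid-clay by the 2:1 spreading method:
Δσ = qB/(B+z) = 274×3/(3+7.65) = 77.183 kPa
Final effective stress: σ'_f = σ'_0 + Δσ = 92.128 + 77.183 = 169.31 kPa.
Normally consolidated clay, so the full stress increment lies on the virgin compression line:
S_c = C_c·H/(1+e₀)·log₁₀(σ'_f/σ'_0) = 0.22×7.5/(1+0.6)×log₁₀(169.31/92.128)
    = 1.0312 × 0.26429 = 0.2725 m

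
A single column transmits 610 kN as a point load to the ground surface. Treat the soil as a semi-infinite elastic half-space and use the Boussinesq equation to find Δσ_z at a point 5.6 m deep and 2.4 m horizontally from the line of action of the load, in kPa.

Δσ_z ≈ 6.09 kPa

Boussinesq vertical stress below a point load on an elastic half-space:
Δσ_z = 3P/(2πz²) · [1 + (r/z)²]^(−5/2)
r/z = 2.4/5.6 = 0.42857; [1+(r/z)²]^(−5/2) = 0.65602.
Δσ_z = 3×610/(2π×5.6²) × 0.65602 = 9.2874 × 0.65602 = 6.093 kPa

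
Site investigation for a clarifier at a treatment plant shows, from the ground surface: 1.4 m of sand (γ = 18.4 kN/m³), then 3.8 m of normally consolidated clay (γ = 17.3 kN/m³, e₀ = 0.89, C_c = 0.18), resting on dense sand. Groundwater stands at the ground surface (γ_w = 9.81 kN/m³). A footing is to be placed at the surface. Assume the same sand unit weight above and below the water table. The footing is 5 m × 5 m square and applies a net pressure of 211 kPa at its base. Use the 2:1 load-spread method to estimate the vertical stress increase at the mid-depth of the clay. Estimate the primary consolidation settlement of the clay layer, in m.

S_c ≈ 0.215 m

Mid-depth of clay below the ground surface: z = 1.4 + 3.8/2 = 3.3 m.
Total vertical stress at mid-clay: σ_v = 18.4×1.4 + 17.3×1.9 = 58.63 kPa.
Pore pressure: u = 9.81×(3.3 − 0) = 32.373 kPa.
Initial effective stress: σ'_0 = σ_v − u = 58.63 − 32.373 = 26.257 kPa.
Stress increase at mid-clay by the 2:1 spreading method:
Δσ = qBL/((B+z)(L+z)) = 211×5×5/((5+3.3)(5+3.3)) = 76.571 kPa
Final effective stress: σ'_f = σ'_0 + Δσ = 26.257 + 76.571 = 102.83 kPa.
Normally consolidated clay, so the full stress increment lies on the virgin compression line:
S_c = C_c·H/(1+e₀)·log₁₀(σ'_f/σ'_0) = 0.18×3.8/(1+0.89)×log₁₀(102.83/26.257)
    = 0.3619 × 0.59287 = 0.2146 m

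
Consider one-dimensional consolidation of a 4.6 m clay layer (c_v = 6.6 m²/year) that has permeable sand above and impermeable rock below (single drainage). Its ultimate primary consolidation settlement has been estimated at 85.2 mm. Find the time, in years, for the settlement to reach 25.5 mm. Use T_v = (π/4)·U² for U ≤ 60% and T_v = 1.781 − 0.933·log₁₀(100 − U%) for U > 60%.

Drainage path length: H_d = H = 4.6 m (single drainage).
U = S(t)/S_ult = 25.5/85.2 = 0.2993.
U ≤ 60%: T_v = (π/4)·U² = (π/4)×0.2993² = 0.070354.
t = T_v·H_d²/c_v = 0.070354×4.6²/6.6 = 0.2256 years.

t ≈ 0.226 years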